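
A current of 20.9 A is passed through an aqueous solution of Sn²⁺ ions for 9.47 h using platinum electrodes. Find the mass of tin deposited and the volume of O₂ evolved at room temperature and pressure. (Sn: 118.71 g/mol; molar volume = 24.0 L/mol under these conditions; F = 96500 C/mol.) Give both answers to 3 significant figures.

Q = 20.9 × 34092 = 7.125×10^5 C; n(e⁻) = 7.125×10^5 / 96500 = 7.383 mol
Cathode: Sn²⁺ + 2e⁻ → Sn → n(Sn) = 7.383/2 = 3.692 mol → 438 g
Anode: 2H₂O → O₂ + 4H⁺ + 4e⁻ → n(O₂) = 7.383/4 = 1.846 mol → 44.3 L

438 g Sn; 44.3 L O₂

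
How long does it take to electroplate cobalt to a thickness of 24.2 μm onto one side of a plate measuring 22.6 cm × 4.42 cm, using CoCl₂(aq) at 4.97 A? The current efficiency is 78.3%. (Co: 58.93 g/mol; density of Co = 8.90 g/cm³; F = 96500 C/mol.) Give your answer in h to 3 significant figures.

Plated area = 22.6 × 4.42 = 99.89 cm²
Volume = 99.89 × 24.2×10⁻⁴ cm = 0.2417 cm³
m(Co) = 0.2417 × 8.90 = 2.151 g
n(Co) = 2.151 / 58.93 = 0.03650 mol; n(e⁻) = 2 × 0.03650 = 0.07300 mol
Q = 0.07300 × 96500 / 0.783 = 8997 C
t = 8997 / 4.97 = 1810 s = 0.503 h

0.503 h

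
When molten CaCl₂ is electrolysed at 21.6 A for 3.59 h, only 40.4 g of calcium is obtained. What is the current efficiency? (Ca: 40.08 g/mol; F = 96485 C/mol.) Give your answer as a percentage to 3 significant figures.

Q = 21.6 × 12924 = 2.792×10^5 C
n(e⁻) = 2.792×10^5 / 96485 = 2.894 mol
Ca²⁺ + 2e⁻ → Ca, so theoretical n(Ca) = 1.447 mol → 58.00 g
Efficiency = 40.4 / 58.00 = 0.6966 = 69.7%

69.7%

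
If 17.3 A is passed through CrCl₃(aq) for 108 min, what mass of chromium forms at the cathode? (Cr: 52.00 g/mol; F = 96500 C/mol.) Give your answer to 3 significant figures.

Charge passed = 17.3 × 6480 = 1.121×10^5 C
Moles of electrons = 1.121×10^5 / 96500 = 1.162 mol
Cr³⁺ + 3e⁻ → Cr, so n(Cr) = 1.162 / 3 = 0.3873 mol
m = 0.3873 × 52.00 = 20.1 g

20.1 g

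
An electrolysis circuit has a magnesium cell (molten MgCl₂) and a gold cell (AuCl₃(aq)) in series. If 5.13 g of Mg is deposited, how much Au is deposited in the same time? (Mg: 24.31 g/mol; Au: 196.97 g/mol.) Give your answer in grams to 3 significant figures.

n(Mg) = 5.13 / 24.31 = 0.2110 mol
Mg²⁺ + 2e⁻ → Mg, so n(e⁻) = 2 × 0.2110 = 0.4220 mol
Since the cells are in series, n(e⁻) in the Au cell is also 0.4220 mol.
Au³⁺ + 3e⁻ → Au, so n(Au) = 0.4220 / 3 = 0.1407 mol
m(Au) = 0.1407 × 196.97 = 27.7 g

27.7 g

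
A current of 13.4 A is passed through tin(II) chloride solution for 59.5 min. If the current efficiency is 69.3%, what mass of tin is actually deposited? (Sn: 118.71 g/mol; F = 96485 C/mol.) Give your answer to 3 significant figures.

Q = 13.4 × 3570 = 47840 C
n(e⁻) = 47840 / 96485 = 0.4958 mol
Sn²⁺ + 2e⁻ → Sn, so theoretical m(Sn) = 0.2479 × 118.71 = 29.43 g
Actual mass = 69.3% × 29.43 = 20.4 g

20.4 g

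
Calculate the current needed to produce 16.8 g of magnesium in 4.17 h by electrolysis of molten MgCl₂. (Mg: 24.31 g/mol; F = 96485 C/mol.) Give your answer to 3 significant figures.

n(Mg) = 16.8 / 24.31 = 0.6911 mol
Mg²⁺ + 2e⁻ → Mg, so n(e⁻) = 2 × 0.6911 = 1.382 mol
Q = 1.382 × 96485 = 1.333×10^5 C
I = Q / t = 1.333×10^5 / 15012 s = 8.88 A

8.88 A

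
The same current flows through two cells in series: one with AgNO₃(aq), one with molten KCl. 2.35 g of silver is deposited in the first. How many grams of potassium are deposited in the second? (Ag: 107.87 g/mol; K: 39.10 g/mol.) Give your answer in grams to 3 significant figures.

n(Ag) = 2.35 / 107.87 = 0.02179 mol
Ag⁺ + e⁻ → Ag, so n(e⁻) = 0.02179 mol
Since the cells are in series, n(e⁻) in the K cell is also 0.02179 mol.
K⁺ + e⁻ → K, so n(K) = 0.02179 mol
m(K) = 0.02179 × 39.10 = 0.852 g

0.852 g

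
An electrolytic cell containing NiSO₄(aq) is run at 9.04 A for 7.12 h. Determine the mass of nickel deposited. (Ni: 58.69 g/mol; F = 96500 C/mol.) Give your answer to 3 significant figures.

Q = 9.04 A × 25632 s = 2.317×10^5 C
n(e⁻) = Q/F = 2.317×10^5/96500 = 2.401 mol
Ni²⁺ + 2e⁻ → Ni, so n(Ni) = 2.401 / 2 = 1.201 mol
m = 1.201 × 58.69 = 70.5 g

70.5 g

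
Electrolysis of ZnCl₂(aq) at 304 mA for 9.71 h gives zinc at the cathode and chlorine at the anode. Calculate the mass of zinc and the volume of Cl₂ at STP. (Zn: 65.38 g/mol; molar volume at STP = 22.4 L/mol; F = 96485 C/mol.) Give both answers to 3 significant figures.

Q = 0.304 × 34956 = 10630 C; n(e⁻) = 10630 / 96485 = 0.1102 mol
Cathode: Zn²⁺ + 2e⁻ → Zn → n(Zn) = 0.1102/2 = 0.05510 mol → 3.60 g
Anode: 2Cl⁻ → Cl₂ + 2e⁻ → n(Cl₂) = 0.1102/2 = 0.05510 mol → 1.23 L

3.60 g Zn; 1.23 L Cl₂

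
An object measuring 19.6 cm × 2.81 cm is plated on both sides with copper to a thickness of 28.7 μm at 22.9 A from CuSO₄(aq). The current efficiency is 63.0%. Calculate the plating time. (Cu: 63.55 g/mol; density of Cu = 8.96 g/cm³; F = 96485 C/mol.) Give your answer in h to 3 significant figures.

Plated area = 2 × 19.6 × 2.81 = 110.2 cm²
Volume = 110.2 × 28.7×10⁻⁴ cm = 0.3163 cm³
m(Cu) = 0.3163 × 8.96 = 2.834 g
n(Cu) = 2.834 / 63.55 = 0.04459 mol; n(e⁻) = 2 × 0.04459 = 0.08918 mol
Q = 0.08918 × 96485 / 0.630 = 13660 C
t = 13660 / 22.9 = 596.5 s = 0.166 h

0.166 h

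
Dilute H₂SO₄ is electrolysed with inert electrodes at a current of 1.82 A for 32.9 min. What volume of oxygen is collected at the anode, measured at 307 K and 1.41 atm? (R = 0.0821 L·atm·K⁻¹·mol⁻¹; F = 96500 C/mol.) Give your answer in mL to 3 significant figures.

166 mL

Charge passed = 1.82 × 1974 = 3593 C
n(e⁻) = Q/F = 3593/96500 = 0.03723 mol
2H₂O → O₂ + 4H⁺ + 4e⁻, so n(O₂) = 0.03723 / 4 = 0.009308 mol
V = nRT/P = 0.009308 × 0.0821 × 307 / 1.41 = 0.1664 L
= 166 mL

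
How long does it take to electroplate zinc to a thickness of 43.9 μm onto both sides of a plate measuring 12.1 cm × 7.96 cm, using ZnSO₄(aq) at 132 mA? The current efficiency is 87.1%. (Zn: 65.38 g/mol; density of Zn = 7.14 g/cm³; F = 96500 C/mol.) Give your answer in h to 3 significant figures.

43.1 h

Plated area = 2 × 12.1 × 7.96 = 192.6 cm²
Volume = 192.6 × 43.9×10⁻⁴ cm = 0.8455 cm³
m(Zn) = 0.8455 × 7.14 = 6.037 g
n(Zn) = 6.037 / 65.38 = 0.09234 mol; n(e⁻) = 2 × 0.09234 = 0.1847 mol
Q = 0.1847 × 96500 / 0.871 = 20460 C
t = 20460 / 0.132 = 1.550×10^5 s = 43.1 h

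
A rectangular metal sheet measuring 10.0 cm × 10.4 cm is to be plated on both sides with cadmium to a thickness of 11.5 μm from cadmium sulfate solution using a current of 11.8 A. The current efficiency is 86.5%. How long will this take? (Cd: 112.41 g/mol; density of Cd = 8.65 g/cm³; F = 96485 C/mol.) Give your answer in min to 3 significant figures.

Plated area = 2 × 10.0 × 10.4 = 208.0 cm²
Volume = 208.0 × 11.5×10⁻⁴ cm = 0.2392 cm³
m(Cd) = 0.2392 × 8.65 = 2.069 g
n(Cd) = 2.069 / 112.41 = 0.01841 mol; n(e⁻) = 2 × 0.01841 = 0.03682 mol
Q = 0.03682 × 96485 / 0.865 = 4107 C
t = 4107 / 11.8 = 348.1 s = 5.80 min

5.80 min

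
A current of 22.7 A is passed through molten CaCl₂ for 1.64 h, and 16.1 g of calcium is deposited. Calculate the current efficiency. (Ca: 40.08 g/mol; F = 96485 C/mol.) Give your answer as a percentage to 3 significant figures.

Q = 22.7 × 5904 = 1.340×10^5 C
n(e⁻) = 1.340×10^5 / 96485 = 1.389 mol
Ca²⁺ + 2e⁻ → Ca, so theoretical n(Ca) = 0.6945 mol → 27.84 g
Efficiency = 16.1 / 27.84 = 0.5783 = 57.8%

57.8%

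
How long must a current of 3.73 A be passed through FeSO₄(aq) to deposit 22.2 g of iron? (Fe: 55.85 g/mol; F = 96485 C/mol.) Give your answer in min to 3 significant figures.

n(Fe) = 22.2 / 55.85 = 0.3975 mol
Fe²⁺ + 2e⁻ → Fe, so n(e⁻) = 2 × 0.3975 = 0.7950 mol
Q = 0.7950 × 96485 = 76710 C
t = Q / I = 76710 / 3.73 = 20570 s = 343 min

343 min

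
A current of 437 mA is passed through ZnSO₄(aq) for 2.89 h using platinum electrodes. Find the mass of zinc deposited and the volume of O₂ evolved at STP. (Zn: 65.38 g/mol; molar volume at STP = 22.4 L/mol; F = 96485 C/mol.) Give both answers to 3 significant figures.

1.54 g Zn; 0.264 L O₂

Q = 0.437 × 10404 = 4547 C; n(e⁻) = 4547 / 96485 = 0.04713 mol
Cathode: Zn²⁺ + 2e⁻ → Zn → n(Zn) = 0.04713/2 = 0.02357 mol → 1.54 g
Anode: 2H₂O → O₂ + 4H⁺ + 4e⁻ → n(O₂) = 0.04713/4 = 0.01178 mol → 0.264 L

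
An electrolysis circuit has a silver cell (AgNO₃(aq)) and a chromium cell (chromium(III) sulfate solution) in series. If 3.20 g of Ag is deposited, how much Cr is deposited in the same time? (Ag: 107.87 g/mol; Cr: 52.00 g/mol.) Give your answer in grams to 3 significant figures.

n(Ag) = 3.20 / 107.87 = 0.02967 mol
Ag⁺ + e⁻ → Ag, so n(e⁻) = 0.02967 mol
The cells are in series, so the same charge (and hence the same n(e⁻) = 0.02967 mol) passes through both.
Cr³⁺ + 3e⁻ → Cr, so n(Cr) = 0.02967 / 3 = 0.009890 mol
m(Cr) = 0.009890 × 52.00 = 0.514 g

0.514 g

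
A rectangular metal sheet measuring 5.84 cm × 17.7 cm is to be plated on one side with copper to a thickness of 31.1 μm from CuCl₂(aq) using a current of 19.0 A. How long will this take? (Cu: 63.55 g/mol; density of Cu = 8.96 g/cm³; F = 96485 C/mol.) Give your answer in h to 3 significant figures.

0.128 h

Plated area = 5.84 × 17.7 = 103.4 cm²
Volume = 103.4 × 31.1×10⁻⁴ cm = 0.3216 cm³
m(Cu) = 0.3216 × 8.96 = 2.882 g
n(Cu) = 2.882 / 63.55 = 0.04535 mol; n(e⁻) = 2 × 0.04535 = 0.09070 mol
Q = 0.09070 × 96485 = 8751 C
t = 8751 / 19.0 = 460.6 s = 0.128 h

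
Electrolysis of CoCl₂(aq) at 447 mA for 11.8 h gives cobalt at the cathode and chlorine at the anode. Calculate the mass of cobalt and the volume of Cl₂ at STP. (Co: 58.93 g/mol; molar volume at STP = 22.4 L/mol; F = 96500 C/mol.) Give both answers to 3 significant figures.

Q = 0.447 × 42480 = 18990 C; n(e⁻) = 18990 / 96500 = 0.1968 mol
Cathode: Co²⁺ + 2e⁻ → Co → n(Co) = 0.1968/2 = 0.09840 mol → 5.80 g
Anode: 2Cl⁻ → Cl₂ + 2e⁻ → n(Cl₂) = 0.1968/2 = 0.09840 mol → 2.20 L

5.80 g Co; 2.20 L Cl₂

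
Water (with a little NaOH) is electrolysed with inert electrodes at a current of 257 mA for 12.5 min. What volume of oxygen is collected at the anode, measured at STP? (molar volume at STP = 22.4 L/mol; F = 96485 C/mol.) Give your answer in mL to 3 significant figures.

Q = 0.257 A × 750 s = 192.8 C
Moles of electrons = 192.8 / 96485 = 0.001998 mol
2H₂O → O₂ + 4H⁺ + 4e⁻, so n(O₂) = 0.001998 / 4 = 4.995×10^-4 mol
V = 4.995×10^-4 × 22.4 = 0.01119 L
= 11.2 mL

11.2 mL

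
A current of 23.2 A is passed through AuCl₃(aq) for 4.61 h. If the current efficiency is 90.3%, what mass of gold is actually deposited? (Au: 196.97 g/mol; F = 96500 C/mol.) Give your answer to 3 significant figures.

237 g

Q = 23.2 × 16596 = 3.850×10^5 C
n(e⁻) = 3.850×10^5 / 96500 = 3.990 mol
Au³⁺ + 3e⁻ → Au, so theoretical m(Au) = 1.330 × 196.97 = 262.0 g
Actual mass = 90.3% × 262.0 = 237 g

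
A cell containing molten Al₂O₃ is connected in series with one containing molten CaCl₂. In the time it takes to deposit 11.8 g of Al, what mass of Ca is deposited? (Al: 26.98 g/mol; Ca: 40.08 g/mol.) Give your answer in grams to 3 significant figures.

26.3 g

n(Al) = 11.8 / 26.98 = 0.4374 mol
Al³⁺ + 3e⁻ → Al, so n(e⁻) = 3 × 0.4374 = 1.312 mol
In series, the same 1.312 mol of electrons flows through the second cell.
Ca²⁺ + 2e⁻ → Ca, so n(Ca) = 1.312 / 2 = 0.6560 mol
m(Ca) = 0.6560 × 40.08 = 26.3 g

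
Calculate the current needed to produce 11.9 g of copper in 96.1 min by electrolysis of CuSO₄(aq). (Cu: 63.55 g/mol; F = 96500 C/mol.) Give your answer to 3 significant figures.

6.27 A

n(Cu) = 11.9 / 63.55 = 0.1873 mol
Cu²⁺ + 2e⁻ → Cu, so n(e⁻) = 2 × 0.1873 = 0.3746 mol
Q = 0.3746 × 96500 = 36150 C
I = Q / t = 36150 / 5766 s = 6.27 A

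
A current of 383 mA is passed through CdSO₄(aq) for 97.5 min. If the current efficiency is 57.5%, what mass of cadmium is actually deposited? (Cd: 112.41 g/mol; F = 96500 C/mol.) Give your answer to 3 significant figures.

Q = 0.383 × 5850 = 2241 C
n(e⁻) = 2241 / 96500 = 0.02322 mol
Cd²⁺ + 2e⁻ → Cd, so theoretical m(Cd) = 0.01161 × 112.41 = 1.305 g
Actual mass = 57.5% × 1.305 = 0.750 g

0.750 g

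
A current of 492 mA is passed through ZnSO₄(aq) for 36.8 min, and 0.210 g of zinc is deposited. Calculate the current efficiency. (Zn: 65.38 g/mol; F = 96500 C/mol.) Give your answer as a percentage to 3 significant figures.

Q = 0.492 × 2208 = 1086 C
n(e⁻) = 1086 / 96500 = 0.01125 mol
Zn²⁺ + 2e⁻ → Zn, so theoretical n(Zn) = 0.005625 mol → 0.3678 g
Efficiency = 0.210 / 0.3678 = 0.5710 = 57.1%

57.1%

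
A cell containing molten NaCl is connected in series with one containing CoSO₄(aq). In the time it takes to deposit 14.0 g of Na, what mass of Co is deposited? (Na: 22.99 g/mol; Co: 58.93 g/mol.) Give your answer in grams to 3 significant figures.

17.9 g

n(Na) = 14.0 / 22.99 = 0.6090 mol
Na⁺ + e⁻ → Na, so n(e⁻) = 0.6090 mol
Since the cells are in series, n(e⁻) in the Co cell is also 0.6090 mol.
Co²⁺ + 2e⁻ → Co, so n(Co) = 0.6090 / 2 = 0.3045 mol
m(Co) = 0.3045 × 58.93 = 17.9 g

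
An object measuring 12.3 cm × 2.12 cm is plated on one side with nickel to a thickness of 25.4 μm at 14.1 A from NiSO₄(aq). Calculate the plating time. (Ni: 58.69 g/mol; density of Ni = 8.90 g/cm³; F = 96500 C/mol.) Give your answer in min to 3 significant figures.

Plated area = 12.3 × 2.12 = 26.08 cm²
Volume = 26.08 × 25.4×10⁻⁴ cm = 0.06624 cm³
m(Ni) = 0.06624 × 8.90 = 0.5895 g
n(Ni) = 0.5895 / 58.69 = 0.01004 mol; n(e⁻) = 2 × 0.01004 = 0.02008 mol
Q = 0.02008 × 96500 = 1938 C
t = 1938 / 14.1 = 137.4 s = 2.29 min

2.29 min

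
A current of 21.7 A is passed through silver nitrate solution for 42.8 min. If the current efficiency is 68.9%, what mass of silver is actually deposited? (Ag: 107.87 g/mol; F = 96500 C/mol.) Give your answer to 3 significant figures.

42.9 g

Q = 21.7 × 2568 = 55730 C
n(e⁻) = 55730 / 96500 = 0.5775 mol
Ag⁺ + e⁻ → Ag, so theoretical m(Ag) = 0.5775 × 107.87 = 62.29 g
Actual mass = 68.9% × 62.29 = 42.9 g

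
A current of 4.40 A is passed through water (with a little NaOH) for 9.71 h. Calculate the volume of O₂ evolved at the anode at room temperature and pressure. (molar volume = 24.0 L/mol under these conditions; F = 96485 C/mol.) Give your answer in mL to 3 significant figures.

Charge passed = 4.40 × 34956 = 1.538×10^5 C
n(e⁻) = 1.538×10^5 / 96485 = 1.594 mol
2H₂O → O₂ + 4H⁺ + 4e⁻, so n(O₂) = 1.594 / 4 = 0.3985 mol
V = 0.3985 × 24.0 = 9.564 L
= 9560 mL

9560 mL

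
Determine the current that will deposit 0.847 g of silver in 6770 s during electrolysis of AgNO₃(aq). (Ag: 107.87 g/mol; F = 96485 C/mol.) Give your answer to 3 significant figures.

n(Ag) = 0.847 / 107.87 = 0.007852 mol
Ag⁺ + e⁻ → Ag, so n(e⁻) = 0.007852 mol
Q = 0.007852 × 96485 = 757.6 C
I = Q / t = 757.6 / 6770 s = 0.112 A

0.112 A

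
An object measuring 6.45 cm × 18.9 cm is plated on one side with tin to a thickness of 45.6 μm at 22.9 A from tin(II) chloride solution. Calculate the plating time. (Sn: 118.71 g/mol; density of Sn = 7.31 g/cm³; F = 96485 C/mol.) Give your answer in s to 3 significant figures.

Plated area = 6.45 × 18.9 = 121.9 cm²
Volume = 121.9 × 45.6×10⁻⁴ cm = 0.5559 cm³
m(Sn) = 0.5559 × 7.31 = 4.064 g
n(Sn) = 4.064 / 118.71 = 0.03423 mol; n(e⁻) = 2 × 0.03423 = 0.06846 mol
Q = 0.06846 × 96485 = 6605 C
t = 6605 / 22.9 = 288.4 s

288 s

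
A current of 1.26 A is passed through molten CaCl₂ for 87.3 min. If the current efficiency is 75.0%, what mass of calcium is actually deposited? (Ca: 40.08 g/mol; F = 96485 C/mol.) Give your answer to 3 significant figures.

1.03 g

Q = 1.26 × 5238 = 6600 C
n(e⁻) = 6600 / 96485 = 0.06840 mol
Ca²⁺ + 2e⁻ → Ca, so theoretical m(Ca) = 0.03420 × 40.08 = 1.371 g
Actual mass = 75.0% × 1.371 = 1.03 g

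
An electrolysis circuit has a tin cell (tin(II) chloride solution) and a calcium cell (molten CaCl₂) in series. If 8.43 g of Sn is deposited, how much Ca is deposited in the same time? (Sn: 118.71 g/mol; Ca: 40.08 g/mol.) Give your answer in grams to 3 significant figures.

n(Sn) = 8.43 / 118.71 = 0.07101 mol
Sn²⁺ + 2e⁻ → Sn, so n(e⁻) = 2 × 0.07101 = 0.1420 mol
Since the cells are in series, n(e⁻) in the Ca cell is also 0.1420 mol.
Ca²⁺ + 2e⁻ → Ca, so n(Ca) = 0.1420 / 2 = 0.07100 mol
m(Ca) = 0.07100 × 40.08 = 2.85 g

2.85 g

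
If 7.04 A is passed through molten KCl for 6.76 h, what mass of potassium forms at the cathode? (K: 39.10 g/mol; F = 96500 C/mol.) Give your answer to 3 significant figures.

69.4 g

Q = 7.04 A × 24336 s = 1.713×10^5 C
Moles of electrons = 1.713×10^5 / 96500 = 1.775 mol
K⁺ + e⁻ → K, so n(K) = 1.775 mol
m = 1.775 × 39.10 = 69.4 g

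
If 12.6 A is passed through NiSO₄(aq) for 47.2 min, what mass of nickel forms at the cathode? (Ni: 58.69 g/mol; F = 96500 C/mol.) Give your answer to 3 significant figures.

Q = 12.6 A × 2832 s = 35680 C
Moles of electrons = 35680 / 96500 = 0.3697 mol
Ni²⁺ + 2e⁻ → Ni, so n(Ni) = 0.3697 / 2 = 0.1849 mol
m = 0.1849 × 58.69 = 10.9 g

10.9 g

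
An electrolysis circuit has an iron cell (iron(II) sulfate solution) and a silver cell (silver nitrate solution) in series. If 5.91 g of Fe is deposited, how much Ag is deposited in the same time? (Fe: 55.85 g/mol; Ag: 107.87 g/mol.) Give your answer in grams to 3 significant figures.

n(Fe) = 5.91 / 55.85 = 0.1058 mol
Fe²⁺ + 2e⁻ → Fe, so n(e⁻) = 2 × 0.1058 = 0.2116 mol
The cells are in series, so the same charge (and hence the same n(e⁻) = 0.2116 mol) passes through both.
Ag⁺ + e⁻ → Ag, so n(Ag) = 0.2116 mol
m(Ag) = 0.2116 × 107.87 = 22.8 g

22.8 g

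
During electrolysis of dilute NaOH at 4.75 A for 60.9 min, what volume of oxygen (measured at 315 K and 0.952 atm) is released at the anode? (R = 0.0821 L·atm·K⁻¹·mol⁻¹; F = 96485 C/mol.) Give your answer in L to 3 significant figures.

1.22 L

Q = It = 4.75 × 3654 = 17360 C
n(e⁻) = Q/F = 17360/96485 = 0.1799 mol
2H₂O → O₂ + 4H⁺ + 4e⁻, so n(O₂) = 0.1799 / 4 = 0.04498 mol
V = nRT/P = 0.04498 × 0.0821 × 315 / 0.952 = 1.222 L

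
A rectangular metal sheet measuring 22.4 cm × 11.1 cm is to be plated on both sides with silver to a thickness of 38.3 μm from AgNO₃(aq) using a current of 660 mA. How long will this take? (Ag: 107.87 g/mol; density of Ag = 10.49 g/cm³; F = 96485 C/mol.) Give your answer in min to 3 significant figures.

Plated area = 2 × 22.4 × 11.1 = 497.3 cm²
Volume = 497.3 × 38.3×10⁻⁴ cm = 1.905 cm³
m(Ag) = 1.905 × 10.49 = 19.98 g
n(Ag) = 19.98 / 107.87 = 0.1852 mol; n(e⁻) = 0.1852 mol
Q = 0.1852 × 96485 = 17870 C
t = 17870 / 0.660 = 27080 s = 451 min

451 min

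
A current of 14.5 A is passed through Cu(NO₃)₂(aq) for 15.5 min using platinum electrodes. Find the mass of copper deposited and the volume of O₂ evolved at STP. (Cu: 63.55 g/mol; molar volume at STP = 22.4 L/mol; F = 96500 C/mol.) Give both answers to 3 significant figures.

Q = 14.5 × 930 = 13490 C; n(e⁻) = 13490 / 96500 = 0.1398 mol
Cathode: Cu²⁺ + 2e⁻ → Cu → n(Cu) = 0.1398/2 = 0.06990 mol → 4.44 g
Anode: 2H₂O → O₂ + 4H⁺ + 4e⁻ → n(O₂) = 0.1398/4 = 0.03495 mol → 0.783 L

4.44 g Cu; 0.783 L O₂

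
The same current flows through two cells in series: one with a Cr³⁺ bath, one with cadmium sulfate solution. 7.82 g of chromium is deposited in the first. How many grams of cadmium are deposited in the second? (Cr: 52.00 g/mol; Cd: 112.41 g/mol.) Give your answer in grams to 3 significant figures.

25.4 g

n(Cr) = 7.82 / 52.00 = 0.1504 mol
Cr³⁺ + 3e⁻ → Cr, so n(e⁻) = 3 × 0.1504 = 0.4512 mol
The cells are in series, so the same charge (and hence the same n(e⁻) = 0.4512 mol) passes through both.
Cd²⁺ + 2e⁻ → Cd, so n(Cd) = 0.4512 / 2 = 0.2256 mol
m(Cd) = 0.2256 × 112.41 = 25.4 g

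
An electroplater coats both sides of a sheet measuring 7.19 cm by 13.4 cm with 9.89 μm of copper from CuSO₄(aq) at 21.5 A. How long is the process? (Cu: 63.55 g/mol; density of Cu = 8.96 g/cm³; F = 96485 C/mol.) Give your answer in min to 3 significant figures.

Plated area = 2 × 7.19 × 13.4 = 192.7 cm²
Volume = 192.7 × 9.89×10⁻⁴ cm = 0.1906 cm³
m(Cu) = 0.1906 × 8.96 = 1.708 g
n(Cu) = 1.708 / 63.55 = 0.02688 mol; n(e⁻) = 2 × 0.02688 = 0.05376 mol
Q = 0.05376 × 96485 = 5187 C
t = 5187 / 21.5 = 241.3 s = 4.02 min

4.02 min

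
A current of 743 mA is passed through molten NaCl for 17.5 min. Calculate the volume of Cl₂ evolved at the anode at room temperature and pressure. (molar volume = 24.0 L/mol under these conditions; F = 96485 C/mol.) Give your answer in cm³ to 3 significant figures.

97.0 cm³

Charge passed = 0.743 × 1050 = 780.2 C
n(e⁻) = Q/F = 780.2/96485 = 0.008086 mol
2Cl⁻ → Cl₂ + 2e⁻, so n(Cl₂) = 0.008086 / 2 = 0.004043 mol
V = 0.004043 × 24.0 = 0.09703 L
= 97.0 cm³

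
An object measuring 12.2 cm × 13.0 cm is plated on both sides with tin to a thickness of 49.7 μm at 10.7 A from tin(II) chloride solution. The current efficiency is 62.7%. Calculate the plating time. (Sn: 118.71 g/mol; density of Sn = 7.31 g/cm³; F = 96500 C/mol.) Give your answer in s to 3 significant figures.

Plated area = 2 × 12.2 × 13.0 = 317.2 cm²
Volume = 317.2 × 49.7×10⁻⁴ cm = 1.576 cm³
m(Sn) = 1.576 × 7.31 = 11.52 g
n(Sn) = 11.52 / 118.71 = 0.09704 mol; n(e⁻) = 2 × 0.09704 = 0.1941 mol
Q = 0.1941 × 96500 / 0.627 = 29870 C
t = 29870 / 10.7 = 2792 s

2790 s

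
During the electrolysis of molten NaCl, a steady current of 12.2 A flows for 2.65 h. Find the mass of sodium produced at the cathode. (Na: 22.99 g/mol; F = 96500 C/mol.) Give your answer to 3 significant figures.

Charge passed = 12.2 × 9540 = 1.164×10^5 C
n(e⁻) = Q/F = 1.164×10^5/96500 = 1.206 mol
Na⁺ + e⁻ → Na, so n(Na) = 1.206 mol
m = 1.206 × 22.99 = 27.7 g

27.7 g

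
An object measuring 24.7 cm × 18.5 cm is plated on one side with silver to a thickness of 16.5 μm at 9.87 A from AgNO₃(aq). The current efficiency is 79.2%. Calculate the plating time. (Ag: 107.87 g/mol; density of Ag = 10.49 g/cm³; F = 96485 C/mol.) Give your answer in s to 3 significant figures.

Plated area = 24.7 × 18.5 = 457.0 cm²
Volume = 457.0 × 16.5×10⁻⁴ cm = 0.7541 cm³
m(Ag) = 0.7541 × 10.49 = 7.911 g
n(Ag) = 7.911 / 107.87 = 0.07334 mol; n(e⁻) = 0.07334 mol
Q = 0.07334 × 96485 / 0.792 = 8935 C
t = 8935 / 9.87 = 905.3 s

905 s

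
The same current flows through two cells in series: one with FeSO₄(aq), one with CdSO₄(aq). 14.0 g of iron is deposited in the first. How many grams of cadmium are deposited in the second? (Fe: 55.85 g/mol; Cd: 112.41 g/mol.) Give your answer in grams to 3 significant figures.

n(Fe) = 14.0 / 55.85 = 0.2507 mol
Fe²⁺ + 2e⁻ → Fe, so n(e⁻) = 2 × 0.2507 = 0.5014 mol
In series, the same 0.5014 mol of electrons flows through the second cell.
Cd²⁺ + 2e⁻ → Cd, so n(Cd) = 0.5014 / 2 = 0.2507 mol
m(Cd) = 0.2507 × 112.41 = 28.2 g

28.2 g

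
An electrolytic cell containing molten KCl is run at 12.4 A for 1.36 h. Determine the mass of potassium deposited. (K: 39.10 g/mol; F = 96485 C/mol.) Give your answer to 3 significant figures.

24.6 g

Q = 12.4 A × 4896 s = 60710 C
n(e⁻) = 60710 / 96485 = 0.6292 mol
K⁺ + e⁻ → K, so n(K) = 0.6292 mol
m = 0.6292 × 39.10 = 24.6 g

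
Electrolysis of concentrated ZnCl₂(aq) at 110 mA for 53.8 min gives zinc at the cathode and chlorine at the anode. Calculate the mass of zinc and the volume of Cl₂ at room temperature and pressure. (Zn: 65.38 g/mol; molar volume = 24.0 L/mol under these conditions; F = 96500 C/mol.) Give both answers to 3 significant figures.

0.120 g Zn; 0.0442 L Cl₂

Q = 0.110 × 3228 = 355.1 C; n(e⁻) = 355.1 / 96500 = 0.003680 mol
Cathode: Zn²⁺ + 2e⁻ → Zn → n(Zn) = 0.003680/2 = 0.001840 mol → 0.120 g
Anode: 2Cl⁻ → Cl₂ + 2e⁻ → n(Cl₂) = 0.003680/2 = 0.001840 mol → 0.0442 L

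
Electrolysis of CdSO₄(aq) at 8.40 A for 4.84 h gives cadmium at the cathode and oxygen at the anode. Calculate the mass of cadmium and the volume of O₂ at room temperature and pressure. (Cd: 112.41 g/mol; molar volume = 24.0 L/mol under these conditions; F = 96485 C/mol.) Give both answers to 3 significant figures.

85.3 g Cd; 9.10 L O₂

Q = 8.40 × 17424 = 1.464×10^5 C; n(e⁻) = 1.464×10^5 / 96485 = 1.517 mol
Cathode: Cd²⁺ + 2e⁻ → Cd → n(Cd) = 1.517/2 = 0.7585 mol → 85.3 g
Anode: 2H₂O → O₂ + 4H⁺ + 4e⁻ → n(O₂) = 1.517/4 = 0.3793 mol → 9.10 L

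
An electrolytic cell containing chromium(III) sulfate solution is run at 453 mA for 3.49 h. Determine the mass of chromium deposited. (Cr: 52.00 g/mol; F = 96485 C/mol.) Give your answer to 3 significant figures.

1.02 g

Charge passed = 0.453 × 12564 = 5691 C
Moles of electrons = 5691 / 96485 = 0.05898 mol
Cr³⁺ + 3e⁻ → Cr, so n(Cr) = 0.05898 / 3 = 0.01966 mol
m = 0.01966 × 52.00 = 1.02 g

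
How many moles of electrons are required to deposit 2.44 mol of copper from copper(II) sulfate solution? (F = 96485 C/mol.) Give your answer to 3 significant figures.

4.88 mol

Cu²⁺ + 2e⁻ → Cu, so n(e⁻) = 2 × 2.44 = 4.880 mol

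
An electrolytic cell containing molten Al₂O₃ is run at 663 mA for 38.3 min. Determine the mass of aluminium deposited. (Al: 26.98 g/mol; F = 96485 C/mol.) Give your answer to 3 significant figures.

Q = It = 0.663 × 2298 = 1524 C
n(e⁻) = 1524 / 96485 = 0.01580 mol
Al³⁺ + 3e⁻ → Al, so n(Al) = 0.01580 / 3 = 0.005267 mol
m = 0.005267 × 26.98 = 0.142 g

0.142 g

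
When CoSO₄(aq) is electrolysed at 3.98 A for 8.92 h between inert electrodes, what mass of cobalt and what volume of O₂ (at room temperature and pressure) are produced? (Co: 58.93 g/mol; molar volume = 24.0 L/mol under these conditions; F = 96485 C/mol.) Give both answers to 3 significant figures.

39.0 g Co; 7.95 L O₂

Q = 3.98 × 32112 = 1.278×10^5 C; n(e⁻) = 1.278×10^5 / 96485 = 1.325 mol
Cathode: Co²⁺ + 2e⁻ → Co → n(Co) = 1.325/2 = 0.6625 mol → 39.0 g
Anode: 2H₂O → O₂ + 4H⁺ + 4e⁻ → n(O₂) = 1.325/4 = 0.3313 mol → 7.95 L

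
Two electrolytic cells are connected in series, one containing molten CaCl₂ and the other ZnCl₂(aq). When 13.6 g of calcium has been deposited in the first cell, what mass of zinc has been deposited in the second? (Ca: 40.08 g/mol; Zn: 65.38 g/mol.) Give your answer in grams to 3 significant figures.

n(Ca) = 13.6 / 40.08 = 0.3393 mol
Ca²⁺ + 2e⁻ → Ca, so n(e⁻) = 2 × 0.3393 = 0.6786 mol
In series, the same 0.6786 mol of electrons flows through the second cell.
Zn²⁺ + 2e⁻ → Zn, so n(Zn) = 0.6786 / 2 = 0.3393 mol
m(Zn) = 0.3393 × 65.38 = 22.2 g

22.2 g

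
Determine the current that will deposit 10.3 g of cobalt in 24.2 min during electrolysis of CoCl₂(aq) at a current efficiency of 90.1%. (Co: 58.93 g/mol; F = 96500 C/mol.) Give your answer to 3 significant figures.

n(Co) = 10.3 / 58.93 = 0.1748 mol
Co²⁺ + 2e⁻ → Co, so n(e⁻) = 2 × 0.1748 = 0.3496 mol
Q = 0.3496 × 96500 / 0.901 = 37440 C
I = Q / t = 37440 / 1452 s = 25.8 A

25.8 A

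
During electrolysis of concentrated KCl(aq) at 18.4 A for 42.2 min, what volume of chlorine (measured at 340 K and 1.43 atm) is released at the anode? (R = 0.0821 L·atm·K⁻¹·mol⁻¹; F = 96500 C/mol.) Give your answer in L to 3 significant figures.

4.71 L

Q = 18.4 A × 2532 s = 46590 C
Moles of electrons = 46590 / 96500 = 0.4828 mol
2Cl⁻ → Cl₂ + 2e⁻, so n(Cl₂) = 0.4828 / 2 = 0.2414 mol
V = nRT/P = 0.2414 × 0.0821 × 340 / 1.43 = 4.712 L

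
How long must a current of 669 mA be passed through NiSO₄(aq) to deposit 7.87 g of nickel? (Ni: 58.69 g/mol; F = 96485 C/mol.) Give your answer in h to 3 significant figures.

n(Ni) = 7.87 / 58.69 = 0.1341 mol
Ni²⁺ + 2e⁻ → Ni, so n(e⁻) = 2 × 0.1341 = 0.2682 mol
Q = 0.2682 × 96485 = 25880 C
t = Q / I = 25880 / 0.669 = 38680 s = 10.7 h

10.7 h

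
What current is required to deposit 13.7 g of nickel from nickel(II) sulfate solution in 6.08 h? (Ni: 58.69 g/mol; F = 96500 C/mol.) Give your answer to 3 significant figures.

2.06 A

n(Ni) = 13.7 / 58.69 = 0.2334 mol
Ni²⁺ + 2e⁻ → Ni, so n(e⁻) = 2 × 0.2334 = 0.4668 mol
Q = 0.4668 × 96500 = 45050 C
I = Q / t = 45050 / 21888 s = 2.06 A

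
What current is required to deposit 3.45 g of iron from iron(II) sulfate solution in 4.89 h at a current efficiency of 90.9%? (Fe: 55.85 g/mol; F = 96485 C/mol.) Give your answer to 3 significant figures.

n(Fe) = 3.45 / 55.85 = 0.06177 mol
Fe²⁺ + 2e⁻ → Fe, so n(e⁻) = 2 × 0.06177 = 0.1235 mol
Q = 0.1235 × 96485 / 0.909 = 13110 C
I = Q / t = 13110 / 17604 s = 0.745 A

0.745 A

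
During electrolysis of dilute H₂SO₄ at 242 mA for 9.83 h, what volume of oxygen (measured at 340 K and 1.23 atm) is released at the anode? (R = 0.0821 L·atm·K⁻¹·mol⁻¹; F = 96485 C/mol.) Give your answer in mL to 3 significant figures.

504 mL

Q = It = 0.242 × 35388 = 8564 C
n(e⁻) = 8564 / 96485 = 0.08876 mol
2H₂O → O₂ + 4H⁺ + 4e⁻, so n(O₂) = 0.08876 / 4 = 0.02219 mol
V = nRT/P = 0.02219 × 0.0821 × 340 / 1.23 = 0.5036 L
= 504 mL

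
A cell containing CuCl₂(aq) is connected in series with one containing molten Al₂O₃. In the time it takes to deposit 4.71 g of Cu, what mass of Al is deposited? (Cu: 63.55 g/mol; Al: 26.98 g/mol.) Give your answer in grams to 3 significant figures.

n(Cu) = 4.71 / 63.55 = 0.07411 mol
Cu²⁺ + 2e⁻ → Cu, so n(e⁻) = 2 × 0.07411 = 0.1482 mol
Since the cells are in series, n(e⁻) in the Al cell is also 0.1482 mol.
Al³⁺ + 3e⁻ → Al, so n(Al) = 0.1482 / 3 = 0.04940 mol
m(Al) = 0.04940 × 26.98 = 1.33 g

1.33 g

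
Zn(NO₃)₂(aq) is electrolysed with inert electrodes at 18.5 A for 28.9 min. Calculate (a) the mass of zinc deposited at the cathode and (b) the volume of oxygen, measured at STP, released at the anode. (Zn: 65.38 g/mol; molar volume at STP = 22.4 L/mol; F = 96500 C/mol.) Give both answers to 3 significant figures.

10.9 g Zn; 1.86 L O₂

Q = 18.5 × 1734 = 32080 C; n(e⁻) = 32080 / 96500 = 0.3324 mol
Cathode: Zn²⁺ + 2e⁻ → Zn → n(Zn) = 0.3324/2 = 0.1662 mol → 10.9 g
Anode: 2H₂O → O₂ + 4H⁺ + 4e⁻ → n(O₂) = 0.3324/4 = 0.08310 mol → 1.86 L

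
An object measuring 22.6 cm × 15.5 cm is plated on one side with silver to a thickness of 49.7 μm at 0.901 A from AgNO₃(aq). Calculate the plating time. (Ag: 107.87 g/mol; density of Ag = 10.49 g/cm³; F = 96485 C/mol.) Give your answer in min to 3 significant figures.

302 min

Plated area = 22.6 × 15.5 = 350.3 cm²
Volume = 350.3 × 49.7×10⁻⁴ cm = 1.741 cm³
m(Ag) = 1.741 × 10.49 = 18.26 g
n(Ag) = 18.26 / 107.87 = 0.1693 mol; n(e⁻) = 0.1693 mol
Q = 0.1693 × 96485 = 16330 C
t = 16330 / 0.901 = 18120 s = 302 min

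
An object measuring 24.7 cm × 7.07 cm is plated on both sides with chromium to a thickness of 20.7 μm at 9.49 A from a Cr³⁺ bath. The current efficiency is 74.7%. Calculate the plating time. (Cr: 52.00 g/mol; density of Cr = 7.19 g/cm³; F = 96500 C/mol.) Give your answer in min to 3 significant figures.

68.0 min

Plated area = 2 × 24.7 × 7.07 = 349.3 cm²
Volume = 349.3 × 20.7×10⁻⁴ cm = 0.7231 cm³
m(Cr) = 0.7231 × 7.19 = 5.199 g
n(Cr) = 5.199 / 52.00 = 0.09998 mol; n(e⁻) = 3 × 0.09998 = 0.2999 mol
Q = 0.2999 × 96500 / 0.747 = 38740 C
t = 38740 / 9.49 = 4082 s = 68.0 min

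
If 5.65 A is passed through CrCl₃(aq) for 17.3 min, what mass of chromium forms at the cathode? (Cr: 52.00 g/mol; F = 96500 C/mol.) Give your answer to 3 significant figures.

Q = 5.65 A × 1038 s = 5865 C
n(e⁻) = 5865 / 96500 = 0.06078 mol
Cr³⁺ + 3e⁻ → Cr, so n(Cr) = 0.06078 / 3 = 0.02026 mol
m = 0.02026 × 52.00 = 1.05 g

1.05 g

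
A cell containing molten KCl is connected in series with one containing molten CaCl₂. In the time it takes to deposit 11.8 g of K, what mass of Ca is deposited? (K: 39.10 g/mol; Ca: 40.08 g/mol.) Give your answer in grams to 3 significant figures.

6.05 g

n(K) = 11.8 / 39.10 = 0.3018 mol
K⁺ + e⁻ → K, so n(e⁻) = 0.3018 mol
In series, the same 0.3018 mol of electrons flows through the second cell.
Ca²⁺ + 2e⁻ → Ca, so n(Ca) = 0.3018 / 2 = 0.1509 mol
m(Ca) = 0.1509 × 40.08 = 6.05 g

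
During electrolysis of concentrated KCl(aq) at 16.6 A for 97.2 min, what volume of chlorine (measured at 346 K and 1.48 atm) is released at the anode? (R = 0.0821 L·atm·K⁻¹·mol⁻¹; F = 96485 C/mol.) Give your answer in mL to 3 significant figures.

Q = 16.6 A × 5832 s = 96810 C
n(e⁻) = 96810 / 96485 = 1.003 mol
2Cl⁻ → Cl₂ + 2e⁻, so n(Cl₂) = 1.003 / 2 = 0.5015 mol
V = nRT/P = 0.5015 × 0.0821 × 346 / 1.48 = 9.626 L
= 9630 mL

9630 mL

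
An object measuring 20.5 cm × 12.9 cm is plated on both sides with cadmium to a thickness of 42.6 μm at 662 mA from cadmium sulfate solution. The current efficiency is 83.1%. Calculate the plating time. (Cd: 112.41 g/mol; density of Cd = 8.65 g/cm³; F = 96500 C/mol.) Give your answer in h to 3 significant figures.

Plated area = 2 × 20.5 × 12.9 = 528.9 cm²
Volume = 528.9 × 42.6×10⁻⁴ cm = 2.253 cm³
m(Cd) = 2.253 × 8.65 = 19.49 g
n(Cd) = 19.49 / 112.41 = 0.1734 mol; n(e⁻) = 2 × 0.1734 = 0.3468 mol
Q = 0.3468 × 96500 / 0.831 = 40270 C
t = 40270 / 0.662 = 60830 s = 16.9 h

16.9 h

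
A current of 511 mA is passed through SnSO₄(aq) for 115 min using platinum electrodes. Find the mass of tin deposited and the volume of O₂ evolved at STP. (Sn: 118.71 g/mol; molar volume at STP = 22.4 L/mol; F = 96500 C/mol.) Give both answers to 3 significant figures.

Q = 0.511 × 6900 = 3526 C; n(e⁻) = 3526 / 96500 = 0.03654 mol
Cathode: Sn²⁺ + 2e⁻ → Sn → n(Sn) = 0.03654/2 = 0.01827 mol → 2.17 g
Anode: 2H₂O → O₂ + 4H⁺ + 4e⁻ → n(O₂) = 0.03654/4 = 0.009135 mol → 0.205 L

2.17 g Sn; 0.205 L O₂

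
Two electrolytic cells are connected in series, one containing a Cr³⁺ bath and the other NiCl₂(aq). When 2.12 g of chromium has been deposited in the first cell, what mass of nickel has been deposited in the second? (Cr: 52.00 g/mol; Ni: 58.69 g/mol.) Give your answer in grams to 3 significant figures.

3.59 g

n(Cr) = 2.12 / 52.00 = 0.04077 mol
Cr³⁺ + 3e⁻ → Cr, so n(e⁻) = 3 × 0.04077 = 0.1223 mol
Since the cells are in series, n(e⁻) in the Ni cell is also 0.1223 mol.
Ni²⁺ + 2e⁻ → Ni, so n(Ni) = 0.1223 / 2 = 0.06115 mol
m(Ni) = 0.06115 × 58.69 = 3.59 g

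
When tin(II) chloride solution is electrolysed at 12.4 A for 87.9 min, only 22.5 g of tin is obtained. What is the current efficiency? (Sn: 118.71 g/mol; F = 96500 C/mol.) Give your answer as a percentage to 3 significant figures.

Q = 12.4 × 5274 = 65400 C
n(e⁻) = 65400 / 96500 = 0.6777 mol
Sn²⁺ + 2e⁻ → Sn, so theoretical n(Sn) = 0.3389 mol → 40.23 g
Efficiency = 22.5 / 40.23 = 0.5593 = 55.9%

55.9%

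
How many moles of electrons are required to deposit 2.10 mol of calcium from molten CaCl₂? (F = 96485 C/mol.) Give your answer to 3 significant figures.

4.20 mol

Ca²⁺ + 2e⁻ → Ca, so n(e⁻) = 2 × 2.10 = 4.200 mol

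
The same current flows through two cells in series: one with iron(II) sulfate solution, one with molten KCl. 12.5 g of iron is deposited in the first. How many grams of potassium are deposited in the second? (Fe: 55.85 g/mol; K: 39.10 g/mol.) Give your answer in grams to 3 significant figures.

n(Fe) = 12.5 / 55.85 = 0.2238 mol
Fe²⁺ + 2e⁻ → Fe, so n(e⁻) = 2 × 0.2238 = 0.4476 mol
Since the cells are in series, n(e⁻) in the K cell is also 0.4476 mol.
K⁺ + e⁻ → K, so n(K) = 0.4476 mol
m(K) = 0.4476 × 39.10 = 17.5 g

17.5 g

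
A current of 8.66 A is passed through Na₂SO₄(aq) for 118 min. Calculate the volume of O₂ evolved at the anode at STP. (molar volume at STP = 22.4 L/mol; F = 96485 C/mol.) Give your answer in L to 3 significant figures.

Q = It = 8.66 × 7080 = 61310 C
n(e⁻) = Q/F = 61310/96485 = 0.6354 mol
2H₂O → O₂ + 4H⁺ + 4e⁻, so n(O₂) = 0.6354 / 4 = 0.1589 mol
V = 0.1589 × 22.4 = 3.559 L

3.56 L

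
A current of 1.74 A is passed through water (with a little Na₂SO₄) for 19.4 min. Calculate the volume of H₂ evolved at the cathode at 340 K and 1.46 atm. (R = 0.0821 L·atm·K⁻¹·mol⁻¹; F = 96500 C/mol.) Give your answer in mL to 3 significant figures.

201 mL

Q = It = 1.74 × 1164 = 2025 C
n(e⁻) = 2025 / 96500 = 0.02098 mol
2H⁺ + 2e⁻ → H₂, so n(H₂) = 0.02098 / 2 = 0.01049 mol
V = nRT/P = 0.01049 × 0.0821 × 340 / 1.46 = 0.2006 L
= 201 mL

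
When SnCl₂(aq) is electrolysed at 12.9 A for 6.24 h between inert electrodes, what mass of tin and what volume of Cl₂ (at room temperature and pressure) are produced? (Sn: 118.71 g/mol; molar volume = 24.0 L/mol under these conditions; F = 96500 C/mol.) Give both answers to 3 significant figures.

Q = 12.9 × 22464 = 2.898×10^5 C; n(e⁻) = 2.898×10^5 / 96500 = 3.003 mol
Cathode: Sn²⁺ + 2e⁻ → Sn → n(Sn) = 3.003/2 = 1.502 mol → 178 g
Anode: 2Cl⁻ → Cl₂ + 2e⁻ → n(Cl₂) = 3.003/2 = 1.502 mol → 36.0 L

178 g Sn; 36.0 L Cl₂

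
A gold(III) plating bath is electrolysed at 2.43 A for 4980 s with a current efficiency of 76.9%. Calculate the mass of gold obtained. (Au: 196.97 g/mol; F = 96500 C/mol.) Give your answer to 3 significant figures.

6.33 g

Q = 2.43 × 4980 = 12100 C
n(e⁻) = 12100 / 96500 = 0.1254 mol
Au³⁺ + 3e⁻ → Au, so theoretical m(Au) = 0.04180 × 196.97 = 8.233 g
Actual mass = 76.9% × 8.233 = 6.33 g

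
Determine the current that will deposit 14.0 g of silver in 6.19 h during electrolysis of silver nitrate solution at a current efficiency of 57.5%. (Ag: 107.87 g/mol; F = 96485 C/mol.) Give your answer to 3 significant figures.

0.977 A

n(Ag) = 14.0 / 107.87 = 0.1298 mol
Ag⁺ + e⁻ → Ag, so n(e⁻) = 0.1298 mol
Q = 0.1298 × 96485 / 0.575 = 21780 C
I = Q / t = 21780 / 22284 s = 0.977 A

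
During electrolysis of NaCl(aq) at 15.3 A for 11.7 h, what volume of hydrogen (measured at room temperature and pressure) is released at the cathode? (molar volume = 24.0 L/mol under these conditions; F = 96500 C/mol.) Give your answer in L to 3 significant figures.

80.1 L

Charge passed = 15.3 × 42120 = 6.444×10^5 C
Moles of electrons = 6.444×10^5 / 96500 = 6.678 mol
2H⁺ + 2e⁻ → H₂, so n(H₂) = 6.678 / 2 = 3.339 mol
V = 3.339 × 24.0 = 80.14 L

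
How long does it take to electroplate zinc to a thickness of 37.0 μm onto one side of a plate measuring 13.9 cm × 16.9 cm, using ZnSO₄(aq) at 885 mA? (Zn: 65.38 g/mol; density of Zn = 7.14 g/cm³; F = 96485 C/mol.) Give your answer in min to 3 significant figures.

345 min

Plated area = 13.9 × 16.9 = 234.9 cm²
Volume = 234.9 × 37.0×10⁻⁴ cm = 0.8691 cm³
m(Zn) = 0.8691 × 7.14 = 6.205 g
n(Zn) = 6.205 / 65.38 = 0.09491 mol; n(e⁻) = 2 × 0.09491 = 0.1898 mol
Q = 0.1898 × 96485 = 18310 C
t = 18310 / 0.885 = 20690 s = 345 min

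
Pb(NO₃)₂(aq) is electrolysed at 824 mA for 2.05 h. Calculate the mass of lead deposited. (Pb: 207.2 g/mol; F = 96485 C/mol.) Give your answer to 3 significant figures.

6.53 g

Q = 0.824 A × 7380 s = 6081 C
n(e⁻) = Q/F = 6081/96485 = 0.06303 mol
Pb²⁺ + 2e⁻ → Pb, so n(Pb) = 0.06303 / 2 = 0.03152 mol
m = 0.03152 × 207.2 = 6.53 g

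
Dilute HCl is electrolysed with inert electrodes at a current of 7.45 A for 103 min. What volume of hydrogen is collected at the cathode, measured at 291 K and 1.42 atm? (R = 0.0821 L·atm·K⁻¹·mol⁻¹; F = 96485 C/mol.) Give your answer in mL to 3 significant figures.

4010 mL

Q = It = 7.45 × 6180 = 46040 C
n(e⁻) = Q/F = 46040/96485 = 0.4772 mol
2H⁺ + 2e⁻ → H₂, so n(H₂) = 0.4772 / 2 = 0.2386 mol
V = nRT/P = 0.2386 × 0.0821 × 291 / 1.42 = 4.014 L
= 4010 mL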